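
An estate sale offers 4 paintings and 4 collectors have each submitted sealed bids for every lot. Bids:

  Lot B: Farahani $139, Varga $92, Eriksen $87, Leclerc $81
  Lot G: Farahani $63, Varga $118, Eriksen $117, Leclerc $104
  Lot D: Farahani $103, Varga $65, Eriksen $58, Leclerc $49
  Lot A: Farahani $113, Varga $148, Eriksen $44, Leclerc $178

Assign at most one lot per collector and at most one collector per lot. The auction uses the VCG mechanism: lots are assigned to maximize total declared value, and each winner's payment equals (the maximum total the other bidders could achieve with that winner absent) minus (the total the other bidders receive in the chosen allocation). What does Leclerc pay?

Leclerc pays $83.

Efficient allocation: Farahani→Lot B ($139), Varga→Lot D ($65), Eriksen→Lot G ($117), Leclerc→Lot A ($178); total welfare W = $499.
Leclerc receives Lot A at value $178, so the others get W − 178 = $321.
Without Leclerc: best allocation of the remaining 3 bidders over all 4 lots is Farahani→Lot B ($139), Varga→Lot A ($148), Eriksen→Lot G ($117), total $404.
VCG payment = (others' best without Leclerc) − (others' welfare with Leclerc) = 404 − 321 = $83.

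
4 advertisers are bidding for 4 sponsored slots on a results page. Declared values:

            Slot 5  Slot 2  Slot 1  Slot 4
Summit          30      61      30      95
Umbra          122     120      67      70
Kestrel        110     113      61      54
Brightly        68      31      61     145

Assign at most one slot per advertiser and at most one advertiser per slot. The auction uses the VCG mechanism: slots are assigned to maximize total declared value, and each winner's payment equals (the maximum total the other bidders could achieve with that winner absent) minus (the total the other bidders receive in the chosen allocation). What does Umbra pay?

Umbra pays $28.

Efficient allocation: Summit→Slot 1 ($30), Umbra→Slot 5 ($122), Kestrel→Slot 2 ($113), Brightly→Slot 4 ($145); total welfare W = $410.
Umbra receives Slot 5 at value $122, so the others get W − 122 = $288.
Without Umbra: best allocation of the remaining 3 bidders over all 4 slots is Summit→Slot 2 ($61), Kestrel→Slot 5 ($110), Brightly→Slot 4 ($145), total $316.
VCG payment = (others' best without Umbra) − (others' welfare with Umbra) = 316 − 288 = $28.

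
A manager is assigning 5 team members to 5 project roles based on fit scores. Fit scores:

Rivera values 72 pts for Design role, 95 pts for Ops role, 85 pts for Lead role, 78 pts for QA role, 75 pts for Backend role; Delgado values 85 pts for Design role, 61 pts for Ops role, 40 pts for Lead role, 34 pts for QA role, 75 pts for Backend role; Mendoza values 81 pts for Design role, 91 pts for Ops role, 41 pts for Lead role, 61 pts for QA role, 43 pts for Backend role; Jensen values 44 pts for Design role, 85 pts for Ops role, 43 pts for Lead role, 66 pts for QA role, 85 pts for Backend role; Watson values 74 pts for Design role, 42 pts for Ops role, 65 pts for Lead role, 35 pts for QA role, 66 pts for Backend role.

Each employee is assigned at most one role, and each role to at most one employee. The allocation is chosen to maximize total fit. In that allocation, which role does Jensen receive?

Jensen receives Backend role.

Optimal: Rivera→QA role (78 pts), Delgado→Design role (85 pts), Mendoza→Ops role (91 pts), Jensen→Backend role (85 pts), Watson→Lead role (65 pts) — total 78+85+91+85+65 = 404 pts.
Column-greedy (each role in turn goes to its best remaining employee) gives 354 pts, worse by 50.
Next-best assignment: Rivera→Lead role, Delgado→Design role, Mendoza→Ops role, Jensen→QA role, Watson→Backend role = 393 pts.
Jensen's own top role is Ops role (85 pts), but forcing Jensen→Ops role and reassigning the rest optimally gives only 384 pts — worse by 20.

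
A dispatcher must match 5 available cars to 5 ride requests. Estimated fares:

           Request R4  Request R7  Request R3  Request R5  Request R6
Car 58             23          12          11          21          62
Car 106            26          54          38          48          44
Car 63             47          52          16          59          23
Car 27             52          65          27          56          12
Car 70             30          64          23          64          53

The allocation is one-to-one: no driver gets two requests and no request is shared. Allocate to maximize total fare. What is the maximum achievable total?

This is a one-to-one assignment (maximum-weight bipartite matching).
Optimal: Car 58→Request R6 ($62), Car 106→Request R3 ($38), Car 63→Request R4 ($47), Car 27→Request R7 ($65), Car 70→Request R5 ($64) — total 62+38+47+65+64 = $276.
Column-greedy (each request in turn goes to its best remaining driver) gives $275, worse by 1.
No other one-to-one assignment exceeds $276.

Max total: $276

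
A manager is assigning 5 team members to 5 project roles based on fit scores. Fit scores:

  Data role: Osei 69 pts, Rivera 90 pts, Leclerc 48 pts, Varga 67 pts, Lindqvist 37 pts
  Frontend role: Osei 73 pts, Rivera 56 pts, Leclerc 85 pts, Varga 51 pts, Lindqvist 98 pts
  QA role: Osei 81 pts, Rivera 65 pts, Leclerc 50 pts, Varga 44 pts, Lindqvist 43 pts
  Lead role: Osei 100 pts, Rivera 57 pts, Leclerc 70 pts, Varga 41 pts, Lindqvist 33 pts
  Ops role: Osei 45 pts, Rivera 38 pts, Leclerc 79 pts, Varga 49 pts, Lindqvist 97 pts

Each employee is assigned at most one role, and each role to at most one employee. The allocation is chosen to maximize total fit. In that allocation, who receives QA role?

Optimal: Osei→Lead role (100 pts), Rivera→Data role (90 pts), Leclerc→Frontend role (85 pts), Varga→QA role (44 pts), Lindqvist→Ops role (97 pts) — total 100+90+85+44+97 = 416 pts.
Max-entry greedy (repeatedly take the single best remaining cell) gives 411 pts, worse by 5.
Next-best assignment: Osei→Lead role, Rivera→QA role, Leclerc→Frontend role, Varga→Data role, Lindqvist→Ops role = 414 pts.
Swapping Rivera↔Lindqvist (Rivera→Ops role 38 pts, Lindqvist→Data role 37 pts) loses 112.
Varga's own top role is Data role (67 pts), but forcing Varga→Data role and reassigning the rest optimally gives only 414 pts — worse by 2.

Varga receives QA role.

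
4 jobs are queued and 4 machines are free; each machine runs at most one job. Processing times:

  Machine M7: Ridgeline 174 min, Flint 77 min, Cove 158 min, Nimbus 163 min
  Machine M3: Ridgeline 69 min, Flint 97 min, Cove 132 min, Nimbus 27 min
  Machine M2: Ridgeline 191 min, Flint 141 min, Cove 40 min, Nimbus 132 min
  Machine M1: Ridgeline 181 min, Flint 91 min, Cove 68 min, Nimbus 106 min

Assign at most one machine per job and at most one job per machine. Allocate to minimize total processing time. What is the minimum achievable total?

Min total: 292 min

This is a one-to-one assignment (minimum-cost bipartite matching).
Optimal: Ridgeline→Machine M3 (69 min), Flint→Machine M7 (77 min), Cove→Machine M2 (40 min), Nimbus→Machine M1 (106 min) — total 69+77+40+106 = 292 min.
Column-greedy (each machine in turn goes to its cheapest remaining job) gives 325 min, worse by 33.
Every other assignment is strictly worse.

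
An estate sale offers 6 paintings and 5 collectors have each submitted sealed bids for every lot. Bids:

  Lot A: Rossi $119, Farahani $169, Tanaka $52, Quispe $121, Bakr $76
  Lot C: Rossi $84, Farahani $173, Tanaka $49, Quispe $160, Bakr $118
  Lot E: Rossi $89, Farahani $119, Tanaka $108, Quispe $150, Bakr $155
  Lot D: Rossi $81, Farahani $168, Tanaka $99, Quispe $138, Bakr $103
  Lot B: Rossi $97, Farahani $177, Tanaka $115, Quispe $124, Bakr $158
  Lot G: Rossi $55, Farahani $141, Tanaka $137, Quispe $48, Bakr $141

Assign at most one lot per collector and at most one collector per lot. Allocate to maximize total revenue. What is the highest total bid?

Maximum total: $748

Optimal: Rossi→Lot A ($119), Farahani→Lot B ($177), Tanaka→Lot G ($137), Quispe→Lot C ($160), Bakr→Lot E ($155) — total 119+177+137+160+155 = $748.
Next-best assignment: Rossi→Lot A, Farahani→Lot D, Tanaka→Lot G, Quispe→Lot C, Bakr→Lot B = $742.
Every other assignment is strictly worse.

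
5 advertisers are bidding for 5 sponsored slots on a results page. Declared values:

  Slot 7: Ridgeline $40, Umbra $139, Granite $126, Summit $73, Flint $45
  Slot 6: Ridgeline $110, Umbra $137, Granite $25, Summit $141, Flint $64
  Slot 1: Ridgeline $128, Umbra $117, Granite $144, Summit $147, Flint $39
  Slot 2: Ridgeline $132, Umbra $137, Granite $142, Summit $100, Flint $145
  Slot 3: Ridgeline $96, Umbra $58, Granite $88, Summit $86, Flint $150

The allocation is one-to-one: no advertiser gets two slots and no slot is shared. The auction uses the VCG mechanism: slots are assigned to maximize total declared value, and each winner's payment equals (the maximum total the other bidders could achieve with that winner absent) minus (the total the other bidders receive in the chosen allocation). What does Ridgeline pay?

Ridgeline pays $4.

Efficient allocation: Ridgeline→Slot 2 ($132), Umbra→Slot 7 ($139), Granite→Slot 1 ($144), Summit→Slot 6 ($141), Flint→Slot 3 ($150); total welfare W = $706.
Ridgeline receives Slot 2 at value $132, so the others get W − 132 = $574.
Without Ridgeline: best allocation of the remaining 4 bidders over all 5 slots is Umbra→Slot 7 ($139), Granite→Slot 2 ($142), Summit→Slot 1 ($147), Flint→Slot 3 ($150), total $578.
VCG payment = (others' best without Ridgeline) − (others' welfare with Ridgeline) = 578 − 574 = $4.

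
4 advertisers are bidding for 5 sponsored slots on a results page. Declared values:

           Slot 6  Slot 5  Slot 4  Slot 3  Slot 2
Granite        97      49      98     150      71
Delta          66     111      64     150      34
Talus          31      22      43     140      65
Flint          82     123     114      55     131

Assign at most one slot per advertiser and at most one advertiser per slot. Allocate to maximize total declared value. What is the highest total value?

Optimal: Granite→Slot 4 ($98), Delta→Slot 5 ($111), Talus→Slot 3 ($140), Flint→Slot 2 ($131) — total 98+111+140+131 = $480.
Row-greedy (each advertiser in turn takes its best remaining slot) gives $440, worse by 40.

Max total: $480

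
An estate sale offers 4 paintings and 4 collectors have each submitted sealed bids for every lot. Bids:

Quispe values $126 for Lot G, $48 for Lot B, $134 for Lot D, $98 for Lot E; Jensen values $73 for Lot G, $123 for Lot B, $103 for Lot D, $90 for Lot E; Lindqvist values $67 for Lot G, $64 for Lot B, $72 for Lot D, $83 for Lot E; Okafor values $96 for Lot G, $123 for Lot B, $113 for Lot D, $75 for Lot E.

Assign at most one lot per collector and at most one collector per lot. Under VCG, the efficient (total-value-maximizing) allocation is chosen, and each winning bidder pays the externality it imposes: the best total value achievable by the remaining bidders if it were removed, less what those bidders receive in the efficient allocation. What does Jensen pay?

Efficient allocation: Quispe→Lot G ($126), Jensen→Lot B ($123), Lindqvist→Lot E ($83), Okafor→Lot D ($113); total welfare W = $445.
Jensen receives Lot B at value $123, so the others get W − 123 = $322.
Without Jensen: best allocation of the remaining 3 bidders over all 4 lots is Quispe→Lot D ($134), Lindqvist→Lot E ($83), Okafor→Lot B ($123), total $340.
VCG payment = (others' best without Jensen) − (others' welfare with Jensen) = 340 − 322 = $18.

Jensen pays $18.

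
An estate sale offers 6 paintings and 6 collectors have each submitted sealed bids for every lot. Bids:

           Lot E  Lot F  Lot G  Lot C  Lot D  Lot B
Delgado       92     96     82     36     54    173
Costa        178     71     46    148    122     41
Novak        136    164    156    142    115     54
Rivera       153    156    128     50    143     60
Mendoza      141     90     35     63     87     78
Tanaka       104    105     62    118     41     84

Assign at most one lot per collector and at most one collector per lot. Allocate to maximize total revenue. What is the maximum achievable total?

Max total: $868

Optimal: Delgado→Lot B ($173), Costa→Lot E ($178), Novak→Lot G ($156), Rivera→Lot F ($156), Mendoza→Lot D ($87), Tanaka→Lot C ($118) — total 173+178+156+156+87+118 = $868.
Row-greedy (each collector in turn takes its best remaining lot) gives $783, worse by 85.
Swapping Costa↔Novak (Costa→Lot G $46, Novak→Lot E $136) loses 152.
No other one-to-one assignment exceeds $868.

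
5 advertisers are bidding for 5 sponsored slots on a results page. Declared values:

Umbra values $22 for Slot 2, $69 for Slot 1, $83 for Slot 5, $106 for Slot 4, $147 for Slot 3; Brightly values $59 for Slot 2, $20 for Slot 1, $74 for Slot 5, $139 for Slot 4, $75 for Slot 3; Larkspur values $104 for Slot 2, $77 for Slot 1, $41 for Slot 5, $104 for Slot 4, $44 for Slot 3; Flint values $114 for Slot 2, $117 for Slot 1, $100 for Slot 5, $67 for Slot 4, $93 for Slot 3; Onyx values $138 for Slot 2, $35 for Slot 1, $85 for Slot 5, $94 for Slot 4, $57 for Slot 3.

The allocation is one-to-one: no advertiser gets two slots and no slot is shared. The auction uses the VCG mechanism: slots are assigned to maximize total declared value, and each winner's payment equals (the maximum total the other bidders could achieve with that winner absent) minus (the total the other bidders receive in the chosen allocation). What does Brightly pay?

Brightly pays $44.

Efficient allocation: Umbra→Slot 3 ($147), Brightly→Slot 4 ($139), Larkspur→Slot 1 ($77), Flint→Slot 5 ($100), Onyx→Slot 2 ($138); total welfare W = $601.
Brightly receives Slot 4 at value $139, so the others get W − 139 = $462.
Without Brightly: best allocation of the remaining 4 bidders over all 5 slots is Umbra→Slot 3 ($147), Larkspur→Slot 4 ($104), Flint→Slot 1 ($117), Onyx→Slot 2 ($138), total $506.
VCG payment = (others' best without Brightly) − (others' welfare with Brightly) = 506 − 462 = $44.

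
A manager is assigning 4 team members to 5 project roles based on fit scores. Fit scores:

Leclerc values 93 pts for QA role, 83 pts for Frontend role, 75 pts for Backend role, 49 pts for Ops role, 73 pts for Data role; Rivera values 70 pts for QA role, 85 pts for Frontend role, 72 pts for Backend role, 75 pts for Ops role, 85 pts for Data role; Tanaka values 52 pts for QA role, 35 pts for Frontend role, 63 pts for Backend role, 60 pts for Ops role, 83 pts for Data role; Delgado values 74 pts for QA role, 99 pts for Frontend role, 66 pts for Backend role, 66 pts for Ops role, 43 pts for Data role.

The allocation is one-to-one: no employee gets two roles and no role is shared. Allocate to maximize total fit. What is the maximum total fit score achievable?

Optimal: Leclerc→QA role (93 pts), Rivera→Ops role (75 pts), Tanaka→Data role (83 pts), Delgado→Frontend role (99 pts) — total 93+75+83+99 = 350 pts.
Row-greedy (each employee in turn takes its best remaining role) gives 327 pts, worse by 23.

Maximum total: 350 pts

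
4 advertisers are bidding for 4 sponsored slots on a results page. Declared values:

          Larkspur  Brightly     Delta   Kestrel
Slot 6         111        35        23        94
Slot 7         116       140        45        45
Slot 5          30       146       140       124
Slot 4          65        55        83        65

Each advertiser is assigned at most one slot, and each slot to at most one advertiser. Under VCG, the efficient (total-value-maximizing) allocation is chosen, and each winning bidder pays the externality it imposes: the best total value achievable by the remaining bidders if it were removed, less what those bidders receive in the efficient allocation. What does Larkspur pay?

Efficient allocation: Larkspur→Slot 6 ($111), Brightly→Slot 7 ($140), Delta→Slot 4 ($83), Kestrel→Slot 5 ($124); total welfare W = $458.
Larkspur receives Slot 6 at value $111, so the others get W − 111 = $347.
Without Larkspur: best allocation of the remaining 3 bidders over all 4 slots is Brightly→Slot 7 ($140), Delta→Slot 5 ($140), Kestrel→Slot 6 ($94), total $374.
VCG payment = (others' best without Larkspur) − (others' welfare with Larkspur) = 374 − 347 = $27.

Larkspur pays $27.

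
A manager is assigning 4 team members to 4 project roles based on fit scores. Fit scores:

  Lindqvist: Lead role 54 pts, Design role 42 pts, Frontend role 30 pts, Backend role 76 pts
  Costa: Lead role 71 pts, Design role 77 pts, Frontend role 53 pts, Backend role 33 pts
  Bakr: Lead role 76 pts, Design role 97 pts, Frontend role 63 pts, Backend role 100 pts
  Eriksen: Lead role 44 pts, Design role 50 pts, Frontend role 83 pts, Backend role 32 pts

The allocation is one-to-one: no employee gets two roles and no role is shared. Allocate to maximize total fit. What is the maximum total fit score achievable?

Maximum total: 327 pts

Optimal: Lindqvist→Backend role (76 pts), Costa→Lead role (71 pts), Bakr→Design role (97 pts), Eriksen→Frontend role (83 pts) — total 76+71+97+83 = 327 pts.
Row-greedy (each employee in turn takes its best remaining role) gives 312 pts, worse by 15.
Next-best assignment: Lindqvist→Lead role, Costa→Design role, Bakr→Backend role, Eriksen→Frontend role = 314 pts.
Swapping Eriksen↔Bakr (Eriksen→Design role 50 pts, Bakr→Frontend role 63 pts) loses 67.
No other one-to-one assignment exceeds 327 pts.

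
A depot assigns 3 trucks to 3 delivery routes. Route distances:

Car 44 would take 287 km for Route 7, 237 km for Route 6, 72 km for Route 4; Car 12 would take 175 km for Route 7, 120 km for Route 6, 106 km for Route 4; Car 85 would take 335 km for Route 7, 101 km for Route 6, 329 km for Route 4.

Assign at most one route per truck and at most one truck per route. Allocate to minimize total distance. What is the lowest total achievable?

Optimal: Car 44→Route 4 (72 km), Car 12→Route 7 (175 km), Car 85→Route 6 (101 km) — total 72+175+101 = 348 km.
Row-greedy (each truck in turn takes its cheapest remaining route) gives 527 km, worse by 179.
Next-best assignment: Car 44→Route 7, Car 12→Route 4, Car 85→Route 6 = 494 km.
Swapping Car 44↔Car 12 (Car 44→Route 7 287 km, Car 12→Route 4 106 km) adds 146.

Min total: 348 km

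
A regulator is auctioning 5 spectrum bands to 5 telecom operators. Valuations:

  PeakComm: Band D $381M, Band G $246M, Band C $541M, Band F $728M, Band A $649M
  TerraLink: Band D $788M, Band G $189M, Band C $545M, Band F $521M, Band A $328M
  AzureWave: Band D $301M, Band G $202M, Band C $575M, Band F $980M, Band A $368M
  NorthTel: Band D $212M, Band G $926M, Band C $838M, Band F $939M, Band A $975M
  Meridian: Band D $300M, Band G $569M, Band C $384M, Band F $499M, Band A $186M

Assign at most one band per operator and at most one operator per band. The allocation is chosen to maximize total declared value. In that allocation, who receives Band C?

PeakComm receives Band C.

Optimal: PeakComm→Band C ($541M), TerraLink→Band D ($788M), AzureWave→Band F ($980M), NorthTel→Band A ($975M), Meridian→Band G ($569M) — total 541+788+980+975+569 = $3853M.
Column-greedy (each band in turn goes to its best remaining operator) gives $3203M, worse by 650.
Every other assignment is strictly worse.
PeakComm's own top band is Band F ($728M), but forcing PeakComm→Band F and reassigning the rest optimally gives only $3635M — worse by 218.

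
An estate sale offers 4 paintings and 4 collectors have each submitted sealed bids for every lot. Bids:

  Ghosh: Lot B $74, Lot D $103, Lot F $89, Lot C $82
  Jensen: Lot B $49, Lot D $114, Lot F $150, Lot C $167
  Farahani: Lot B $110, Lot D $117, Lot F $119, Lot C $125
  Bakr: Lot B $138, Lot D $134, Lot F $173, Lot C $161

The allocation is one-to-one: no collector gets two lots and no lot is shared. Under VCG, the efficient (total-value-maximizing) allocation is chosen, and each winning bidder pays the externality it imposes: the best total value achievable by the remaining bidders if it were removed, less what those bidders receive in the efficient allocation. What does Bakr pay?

Efficient allocation: Ghosh→Lot D ($103), Jensen→Lot C ($167), Farahani→Lot B ($110), Bakr→Lot F ($173); total welfare W = $553.
Bakr receives Lot F at value $173, so the others get W − 173 = $380.
Without Bakr: best allocation of the remaining 3 bidders over all 4 lots is Ghosh→Lot D ($103), Jensen→Lot C ($167), Farahani→Lot F ($119), total $389.
VCG payment = (others' best without Bakr) − (others' welfare with Bakr) = 389 − 380 = $9.

Bakr pays $9.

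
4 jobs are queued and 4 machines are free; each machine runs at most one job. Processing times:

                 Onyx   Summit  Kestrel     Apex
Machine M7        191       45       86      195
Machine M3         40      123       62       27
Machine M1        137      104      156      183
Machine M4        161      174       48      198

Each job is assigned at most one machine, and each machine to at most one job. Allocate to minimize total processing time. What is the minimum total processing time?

Optimal: Onyx→Machine M1 (137 min), Summit→Machine M7 (45 min), Kestrel→Machine M4 (48 min), Apex→Machine M3 (27 min) — total 137+45+48+27 = 257 min.
Row-greedy (each job in turn takes its cheapest remaining machine) gives 316 min, worse by 59.

Minimum total: 257 min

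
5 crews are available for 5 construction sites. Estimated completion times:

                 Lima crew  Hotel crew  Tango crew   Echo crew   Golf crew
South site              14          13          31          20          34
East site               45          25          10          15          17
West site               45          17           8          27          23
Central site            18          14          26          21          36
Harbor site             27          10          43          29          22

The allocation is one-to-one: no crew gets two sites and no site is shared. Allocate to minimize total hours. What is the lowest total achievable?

Min total: 70 hours

Optimal: Lima crew→South site (14 hours), Hotel crew→Harbor site (10 hours), Tango crew→West site (8 hours), Echo crew→Central site (21 hours), Golf crew→East site (17 hours) — total 14+10+8+21+17 = 70 hours.
Min-entry greedy (repeatedly take the single cheapest remaining cell) gives 83 hours, worse by 13.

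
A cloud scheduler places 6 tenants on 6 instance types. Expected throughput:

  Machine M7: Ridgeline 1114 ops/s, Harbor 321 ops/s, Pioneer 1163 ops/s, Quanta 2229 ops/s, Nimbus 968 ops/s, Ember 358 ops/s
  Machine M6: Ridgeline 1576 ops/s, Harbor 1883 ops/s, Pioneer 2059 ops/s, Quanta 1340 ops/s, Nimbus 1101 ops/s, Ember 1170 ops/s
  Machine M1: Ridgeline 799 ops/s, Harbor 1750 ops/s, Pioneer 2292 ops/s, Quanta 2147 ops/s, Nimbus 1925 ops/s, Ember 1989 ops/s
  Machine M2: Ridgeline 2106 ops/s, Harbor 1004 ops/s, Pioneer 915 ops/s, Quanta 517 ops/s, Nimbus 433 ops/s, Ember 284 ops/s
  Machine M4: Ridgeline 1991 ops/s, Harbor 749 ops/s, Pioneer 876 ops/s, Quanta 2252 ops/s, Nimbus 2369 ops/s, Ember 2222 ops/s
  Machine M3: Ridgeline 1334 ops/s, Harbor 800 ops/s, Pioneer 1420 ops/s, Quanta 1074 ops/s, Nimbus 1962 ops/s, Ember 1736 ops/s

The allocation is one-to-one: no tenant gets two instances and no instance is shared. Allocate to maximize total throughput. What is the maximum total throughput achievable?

Optimal: Ridgeline→Machine M2 (2106 ops/s), Harbor→Machine M6 (1883 ops/s), Pioneer→Machine M1 (2292 ops/s), Quanta→Machine M7 (2229 ops/s), Nimbus→Machine M3 (1962 ops/s), Ember→Machine M4 (2222 ops/s) — total 2106+1883+2292+2229+1962+2222 = 12694 ops/s.
Column-greedy (each instance in turn goes to its best remaining tenant) gives 11552 ops/s, worse by 1142.

Maximum total: 12694 ops/s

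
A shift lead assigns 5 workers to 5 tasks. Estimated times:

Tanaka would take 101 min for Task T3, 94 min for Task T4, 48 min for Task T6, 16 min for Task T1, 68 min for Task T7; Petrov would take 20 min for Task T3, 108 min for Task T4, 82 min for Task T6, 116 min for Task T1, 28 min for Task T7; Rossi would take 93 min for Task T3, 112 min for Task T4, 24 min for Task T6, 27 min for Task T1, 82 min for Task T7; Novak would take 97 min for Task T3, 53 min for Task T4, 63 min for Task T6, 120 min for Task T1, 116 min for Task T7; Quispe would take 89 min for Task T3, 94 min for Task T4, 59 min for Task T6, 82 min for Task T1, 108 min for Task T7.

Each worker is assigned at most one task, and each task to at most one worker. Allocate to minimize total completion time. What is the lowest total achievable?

Optimal: Tanaka→Task T1 (16 min), Petrov→Task T7 (28 min), Rossi→Task T6 (24 min), Novak→Task T4 (53 min), Quispe→Task T3 (89 min) — total 16+28+24+53+89 = 210 min.
Row-greedy (each worker in turn takes its cheapest remaining task) gives 221 min, worse by 11.
Next-best assignment: Tanaka→Task T1, Petrov→Task T3, Rossi→Task T6, Novak→Task T4, Quispe→Task T7 = 221 min.
Swapping Quispe↔Novak (Quispe→Task T4 94 min, Novak→Task T3 97 min) adds 49.

Minimum total: 210 min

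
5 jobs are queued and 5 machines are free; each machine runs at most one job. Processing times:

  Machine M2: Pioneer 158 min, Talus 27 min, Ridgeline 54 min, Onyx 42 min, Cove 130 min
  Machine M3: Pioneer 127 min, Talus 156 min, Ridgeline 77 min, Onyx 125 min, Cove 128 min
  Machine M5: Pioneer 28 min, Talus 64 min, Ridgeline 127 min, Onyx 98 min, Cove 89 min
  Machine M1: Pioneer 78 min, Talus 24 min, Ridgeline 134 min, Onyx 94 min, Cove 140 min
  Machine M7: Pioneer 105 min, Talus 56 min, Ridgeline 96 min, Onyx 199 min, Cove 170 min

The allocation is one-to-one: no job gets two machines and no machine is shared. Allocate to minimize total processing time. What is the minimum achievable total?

Minimum total: 318 min

Optimal: Pioneer→Machine M5 (28 min), Talus→Machine M1 (24 min), Ridgeline→Machine M7 (96 min), Onyx→Machine M2 (42 min), Cove→Machine M3 (128 min) — total 28+24+96+42+128 = 318 min.
Column-greedy (each machine in turn goes to its cheapest remaining job) gives 396 min, worse by 78.
Swapping Ridgeline↔Cove (Ridgeline→Machine M3 77 min, Cove→Machine M7 170 min) adds 23.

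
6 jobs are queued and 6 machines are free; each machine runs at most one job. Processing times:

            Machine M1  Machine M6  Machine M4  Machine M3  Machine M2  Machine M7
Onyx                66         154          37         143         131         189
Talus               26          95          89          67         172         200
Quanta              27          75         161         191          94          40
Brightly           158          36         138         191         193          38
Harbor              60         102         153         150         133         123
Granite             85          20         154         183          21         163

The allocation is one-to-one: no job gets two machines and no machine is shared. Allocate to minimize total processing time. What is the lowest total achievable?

This is the linear assignment problem.
Optimal: Onyx→Machine M4 (37 min), Talus→Machine M3 (67 min), Quanta→Machine M7 (40 min), Brightly→Machine M6 (36 min), Harbor→Machine M1 (60 min), Granite→Machine M2 (21 min) — total 37+67+40+36+60+21 = 261 min.
Min-entry greedy (repeatedly take the single cheapest remaining cell) gives 365 min, worse by 104.
Swapping Onyx↔Granite (Onyx→Machine M2 131 min, Granite→Machine M4 154 min) adds 227.
Every other assignment is strictly worse.

Min total: 261 min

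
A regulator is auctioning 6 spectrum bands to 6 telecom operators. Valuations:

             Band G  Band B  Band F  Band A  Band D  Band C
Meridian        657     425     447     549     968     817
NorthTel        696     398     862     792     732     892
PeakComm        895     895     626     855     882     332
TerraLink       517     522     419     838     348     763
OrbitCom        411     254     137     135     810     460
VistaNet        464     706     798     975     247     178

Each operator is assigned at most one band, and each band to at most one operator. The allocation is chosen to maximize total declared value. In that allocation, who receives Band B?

This is the linear assignment problem.
Optimal: Meridian→Band G ($657M), NorthTel→Band F ($862M), PeakComm→Band B ($895M), TerraLink→Band C ($763M), OrbitCom→Band D ($810M), VistaNet→Band A ($975M) — total 657+862+895+763+810+975 = $4962M.
Row-greedy (each operator in turn takes its best remaining band) gives $4645M, worse by 317.
Next-best assignment: Meridian→Band C, NorthTel→Band F, PeakComm→Band G, TerraLink→Band A, OrbitCom→Band D, VistaNet→Band B = $4928M.
PeakComm's own top band is Band G ($895M), but forcing PeakComm→Band G and reassigning the rest optimally gives only $4928M — worse by 34.

PeakComm receives Band B.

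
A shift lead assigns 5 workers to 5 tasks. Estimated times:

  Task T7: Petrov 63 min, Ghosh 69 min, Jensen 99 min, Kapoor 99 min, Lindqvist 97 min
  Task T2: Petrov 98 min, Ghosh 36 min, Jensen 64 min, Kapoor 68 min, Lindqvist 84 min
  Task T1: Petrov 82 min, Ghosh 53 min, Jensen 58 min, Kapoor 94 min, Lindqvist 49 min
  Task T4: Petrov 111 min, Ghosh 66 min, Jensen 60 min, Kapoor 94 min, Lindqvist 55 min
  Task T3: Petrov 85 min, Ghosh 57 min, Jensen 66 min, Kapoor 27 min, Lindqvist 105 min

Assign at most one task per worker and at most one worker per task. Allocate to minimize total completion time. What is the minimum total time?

Min total: 235 min

This is the linear assignment problem.
Optimal: Petrov→Task T7 (63 min), Ghosh→Task T2 (36 min), Jensen→Task T4 (60 min), Kapoor→Task T3 (27 min), Lindqvist→Task T1 (49 min) — total 63+36+60+27+49 = 235 min.
Row-greedy (each worker in turn takes its cheapest remaining task) gives 239 min, worse by 4.
Checked against all permutations: 235 min is optimal.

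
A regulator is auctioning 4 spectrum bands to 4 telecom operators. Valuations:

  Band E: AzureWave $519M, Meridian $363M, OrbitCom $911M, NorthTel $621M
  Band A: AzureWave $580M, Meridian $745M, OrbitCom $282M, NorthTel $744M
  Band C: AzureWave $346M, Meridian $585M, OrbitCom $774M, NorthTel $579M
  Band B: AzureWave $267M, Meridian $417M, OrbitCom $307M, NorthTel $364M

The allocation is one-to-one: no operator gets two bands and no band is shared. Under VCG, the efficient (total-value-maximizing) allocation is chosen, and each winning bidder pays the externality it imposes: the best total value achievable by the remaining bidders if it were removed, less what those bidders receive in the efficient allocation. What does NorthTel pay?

Efficient allocation: AzureWave→Band B ($267M), Meridian→Band C ($585M), OrbitCom→Band E ($911M), NorthTel→Band A ($744M); total welfare W = $2507M.
NorthTel receives Band A at value $744M, so the others get W − 744 = $1763M.
Without NorthTel: best allocation of the remaining 3 bidders over all 4 bands is AzureWave→Band A ($580M), Meridian→Band C ($585M), OrbitCom→Band E ($911M), total $2076M.
VCG payment = (others' best without NorthTel) − (others' welfare with NorthTel) = 2076 − 1763 = $313M.

NorthTel pays $313M.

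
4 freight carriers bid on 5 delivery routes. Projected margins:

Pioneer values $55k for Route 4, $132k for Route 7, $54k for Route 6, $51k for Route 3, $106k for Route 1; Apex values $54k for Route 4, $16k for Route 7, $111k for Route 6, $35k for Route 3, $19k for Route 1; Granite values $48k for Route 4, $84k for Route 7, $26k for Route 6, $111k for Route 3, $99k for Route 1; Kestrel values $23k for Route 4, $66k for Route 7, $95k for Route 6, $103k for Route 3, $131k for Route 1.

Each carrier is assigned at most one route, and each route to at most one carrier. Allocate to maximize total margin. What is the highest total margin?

Maximum total: $485k

Optimal: Pioneer→Route 7 ($132k), Apex→Route 6 ($111k), Granite→Route 3 ($111k), Kestrel→Route 1 ($131k) — total 132+111+111+131 = $485k.
Column-greedy (each route in turn goes to its best remaining carrier) gives $353k, worse by 132.
Next-best assignment: Pioneer→Route 7, Apex→Route 6, Granite→Route 1, Kestrel→Route 3 = $445k.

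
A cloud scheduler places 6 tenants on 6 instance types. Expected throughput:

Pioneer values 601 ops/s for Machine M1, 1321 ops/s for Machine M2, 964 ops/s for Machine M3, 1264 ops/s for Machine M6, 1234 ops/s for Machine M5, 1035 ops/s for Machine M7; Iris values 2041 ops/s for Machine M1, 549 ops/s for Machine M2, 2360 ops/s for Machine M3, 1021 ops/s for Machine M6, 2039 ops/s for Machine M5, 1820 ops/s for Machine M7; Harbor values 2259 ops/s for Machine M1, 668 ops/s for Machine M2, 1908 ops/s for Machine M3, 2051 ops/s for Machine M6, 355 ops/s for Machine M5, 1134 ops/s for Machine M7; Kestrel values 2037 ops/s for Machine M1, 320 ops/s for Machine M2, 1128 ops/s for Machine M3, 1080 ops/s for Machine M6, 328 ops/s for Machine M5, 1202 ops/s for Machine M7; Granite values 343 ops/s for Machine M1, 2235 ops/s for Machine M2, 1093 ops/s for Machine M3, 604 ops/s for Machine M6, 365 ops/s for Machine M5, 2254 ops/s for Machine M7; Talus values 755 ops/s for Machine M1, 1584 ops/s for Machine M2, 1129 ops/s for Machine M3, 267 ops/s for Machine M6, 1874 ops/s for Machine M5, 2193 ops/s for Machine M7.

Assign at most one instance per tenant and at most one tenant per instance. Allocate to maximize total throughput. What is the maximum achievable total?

Maximum total: 12110 ops/s

This is the linear assignment problem.
Optimal: Pioneer→Machine M5 (1234 ops/s), Iris→Machine M3 (2360 ops/s), Harbor→Machine M6 (2051 ops/s), Kestrel→Machine M1 (2037 ops/s), Granite→Machine M2 (2235 ops/s), Talus→Machine M7 (2193 ops/s) — total 1234+2360+2051+2037+2235+2193 = 12110 ops/s.
Max-entry greedy (repeatedly take the single best remaining cell) gives 11148 ops/s, worse by 962.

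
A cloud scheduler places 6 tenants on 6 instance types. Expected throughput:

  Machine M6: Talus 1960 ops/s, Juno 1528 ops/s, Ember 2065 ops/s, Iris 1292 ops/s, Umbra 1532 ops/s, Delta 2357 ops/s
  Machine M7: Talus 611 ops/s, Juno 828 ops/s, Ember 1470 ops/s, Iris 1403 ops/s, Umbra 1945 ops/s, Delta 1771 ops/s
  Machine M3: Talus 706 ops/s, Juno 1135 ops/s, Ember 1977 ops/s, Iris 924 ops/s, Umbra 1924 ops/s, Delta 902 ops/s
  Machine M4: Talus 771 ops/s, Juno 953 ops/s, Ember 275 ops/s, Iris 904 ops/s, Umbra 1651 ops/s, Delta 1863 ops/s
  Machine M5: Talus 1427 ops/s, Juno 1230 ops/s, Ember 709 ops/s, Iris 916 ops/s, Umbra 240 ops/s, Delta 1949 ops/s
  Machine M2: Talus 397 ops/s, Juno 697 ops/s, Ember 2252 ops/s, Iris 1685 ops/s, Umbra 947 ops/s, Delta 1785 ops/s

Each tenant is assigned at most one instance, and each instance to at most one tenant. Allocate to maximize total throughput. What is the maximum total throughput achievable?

Maximum total: 10660 ops/s

Optimal: Talus→Machine M6 (1960 ops/s), Juno→Machine M5 (1230 ops/s), Ember→Machine M3 (1977 ops/s), Iris→Machine M2 (1685 ops/s), Umbra→Machine M7 (1945 ops/s), Delta→Machine M4 (1863 ops/s) — total 1960+1230+1977+1685+1945+1863 = 10660 ops/s.
Swapping Talus↔Umbra (Talus→Machine M7 611 ops/s, Umbra→Machine M6 1532 ops/s) loses 1762.
Every other assignment is strictly worse.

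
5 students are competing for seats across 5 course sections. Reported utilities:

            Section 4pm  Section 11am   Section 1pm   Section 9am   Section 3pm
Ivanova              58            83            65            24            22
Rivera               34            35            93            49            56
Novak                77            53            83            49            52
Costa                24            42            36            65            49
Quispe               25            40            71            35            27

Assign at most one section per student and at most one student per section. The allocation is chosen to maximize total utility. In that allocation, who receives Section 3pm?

Rivera receives Section 3pm.

Optimal: Ivanova→Section 11am (83 points), Rivera→Section 3pm (56 points), Novak→Section 4pm (77 points), Costa→Section 9am (65 points), Quispe→Section 1pm (71 points) — total 83+56+77+65+71 = 352 points.
Row-greedy (each student in turn takes its best remaining section) gives 345 points, worse by 7.
Every other assignment is strictly worse.
Rivera's own top section is Section 1pm (93 points), but forcing Rivera→Section 1pm and reassigning the rest optimally gives only 345 points — worse by 7.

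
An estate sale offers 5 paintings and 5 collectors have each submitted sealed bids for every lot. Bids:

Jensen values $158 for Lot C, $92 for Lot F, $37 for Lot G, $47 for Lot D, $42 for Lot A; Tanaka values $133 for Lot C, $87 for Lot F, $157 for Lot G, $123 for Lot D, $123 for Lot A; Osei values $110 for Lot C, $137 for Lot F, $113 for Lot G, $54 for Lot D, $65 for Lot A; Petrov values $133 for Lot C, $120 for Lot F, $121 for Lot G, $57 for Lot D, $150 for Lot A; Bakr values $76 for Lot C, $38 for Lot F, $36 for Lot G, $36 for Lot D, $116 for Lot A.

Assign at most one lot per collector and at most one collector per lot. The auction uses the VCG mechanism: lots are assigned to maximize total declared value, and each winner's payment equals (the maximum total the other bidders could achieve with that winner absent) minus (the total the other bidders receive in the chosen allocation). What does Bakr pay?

Efficient allocation: Jensen→Lot C ($158), Tanaka→Lot D ($123), Osei→Lot F ($137), Petrov→Lot G ($121), Bakr→Lot A ($116); total welfare W = $655.
Bakr receives Lot A at value $116, so the others get W − 116 = $539.
Without Bakr: best allocation of the remaining 4 bidders over all 5 lots is Jensen→Lot C ($158), Tanaka→Lot G ($157), Osei→Lot F ($137), Petrov→Lot A ($150), total $602.
VCG payment = (others' best without Bakr) − (others' welfare with Bakr) = 602 − 539 = $63.

Bakr pays $63.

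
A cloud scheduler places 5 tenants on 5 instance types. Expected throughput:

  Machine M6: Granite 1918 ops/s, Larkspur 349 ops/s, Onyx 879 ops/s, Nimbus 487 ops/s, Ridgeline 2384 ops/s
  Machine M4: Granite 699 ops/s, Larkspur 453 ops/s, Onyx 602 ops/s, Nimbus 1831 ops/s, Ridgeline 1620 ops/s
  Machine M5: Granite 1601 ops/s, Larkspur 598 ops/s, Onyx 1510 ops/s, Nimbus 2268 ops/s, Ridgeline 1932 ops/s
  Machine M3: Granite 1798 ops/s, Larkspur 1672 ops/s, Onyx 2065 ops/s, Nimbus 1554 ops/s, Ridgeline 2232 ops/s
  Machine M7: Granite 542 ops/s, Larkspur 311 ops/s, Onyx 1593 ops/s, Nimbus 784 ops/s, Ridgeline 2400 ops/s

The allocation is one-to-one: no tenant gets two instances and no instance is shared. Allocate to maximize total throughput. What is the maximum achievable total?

Optimal: Granite→Machine M6 (1918 ops/s), Larkspur→Machine M3 (1672 ops/s), Onyx→Machine M5 (1510 ops/s), Nimbus→Machine M4 (1831 ops/s), Ridgeline→Machine M7 (2400 ops/s) — total 1918+1672+1510+1831+2400 = 9331 ops/s.
Row-greedy (each tenant in turn takes its best remaining instance) gives 9071 ops/s, worse by 260.

Max total: 9331 ops/s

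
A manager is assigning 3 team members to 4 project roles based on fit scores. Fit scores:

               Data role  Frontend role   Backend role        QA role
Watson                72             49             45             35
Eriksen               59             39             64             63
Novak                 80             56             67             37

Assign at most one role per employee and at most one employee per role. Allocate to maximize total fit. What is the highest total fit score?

Treat this as an assignment problem: match each employee to one role.
Optimal: Watson→Data role (72 pts), Eriksen→QA role (63 pts), Novak→Backend role (67 pts) — total 72+63+67 = 202 pts.
Column-greedy (each role in turn goes to its best remaining employee) gives 193 pts, worse by 9.
Swapping Eriksen↔Watson (Eriksen→Data role 59 pts, Watson→QA role 35 pts) loses 41.
No other one-to-one assignment exceeds 202 pts.

Max total: 202 pts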